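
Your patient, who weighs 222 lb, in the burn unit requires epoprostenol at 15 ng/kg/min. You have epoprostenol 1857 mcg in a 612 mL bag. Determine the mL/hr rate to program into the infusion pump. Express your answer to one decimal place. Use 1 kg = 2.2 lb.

Weight = 222 lb ÷ 2.2 lb/kg = 100.9091 kg
Dose = 15 ng/kg/min × 100.9091 kg = 1513.636 ng/min
1513.636 ng/min × 60 min/hr = 90818.18 ng/hr
Concentration = 1857 mcg ÷ 612 mL = 3.034314 mcg/mL = 3034.314 ng/mL
Rate = 90818.18 ng/hr ÷ 3034.314 ng/mL = 29.93039 mL/hr

29.9 mL/hr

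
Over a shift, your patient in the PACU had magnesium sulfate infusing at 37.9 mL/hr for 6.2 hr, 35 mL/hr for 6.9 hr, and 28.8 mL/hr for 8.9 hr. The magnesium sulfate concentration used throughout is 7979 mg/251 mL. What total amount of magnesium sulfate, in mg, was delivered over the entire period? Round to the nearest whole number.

23295 mg

Concentration = 7979 mg ÷ 251 mL = 31.78884 mg/mL
Stage 1: 37.9 mL/hr × 6.2 hr = 234.98 mL → 234.98 mL × 31.78884 mg/mL = 7469.743 mg
Stage 2: 35 mL/hr × 6.9 hr = 241.5 mL → 241.5 mL × 31.78884 mg/mL = 7677.006 mg
Stage 3: 28.8 mL/hr × 8.9 hr = 256.32 mL → 256.32 mL × 31.78884 mg/mL = 8148.117 mg
Total = 7469.743 + 7677.006 + 8148.117 = 23294.87 mg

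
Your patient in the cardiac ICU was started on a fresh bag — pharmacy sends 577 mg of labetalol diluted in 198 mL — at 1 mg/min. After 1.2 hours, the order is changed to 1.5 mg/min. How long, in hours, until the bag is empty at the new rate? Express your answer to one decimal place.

5.6 hours

Initial rate:
1 mg/min × 60 min/hr = 60 mg/hr
Concentration = 577 mg ÷ 198 mL = 2.914141 mg/mL
Rate = 60 mg/hr ÷ 2.914141 mg/mL = 20.58925 mL/hr
Volume infused so far = 20.58925 mL/hr × 1.2 hr = 24.70711 mL
Volume remaining = 198 − 24.70711 = 173.2929 mL
New rate:
1.5 mg/min × 60 min/hr = 90 mg/hr
Rate = 90 mg/hr ÷ 2.914141 mg/mL = 30.88388 mL/hr
Time remaining = 173.2929 mL ÷ 30.88388 mL/hr = 5.611111 hr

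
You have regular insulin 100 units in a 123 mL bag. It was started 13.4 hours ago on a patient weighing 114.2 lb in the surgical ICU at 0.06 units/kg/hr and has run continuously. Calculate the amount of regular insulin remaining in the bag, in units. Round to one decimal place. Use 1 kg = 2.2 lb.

Weight = 114.2 lb ÷ 2.2 lb/kg = 51.90909 kg
Dose = 0.06 units/kg/hr × 51.90909 kg = 3.114545 units/hr
Concentration = 100 units ÷ 123 mL = 0.8130081 units/mL
Rate = 3.114545 units/hr ÷ 0.8130081 units/mL = 3.830891 mL/hr
Volume infused = 3.830891 mL/hr × 13.4 hr = 51.33394 mL
Volume remaining = 123 − 51.33394 = 71.66606 mL
Drug remaining = 71.66606 mL × 0.8130081 units/mL = 58.26509 units

58.3 units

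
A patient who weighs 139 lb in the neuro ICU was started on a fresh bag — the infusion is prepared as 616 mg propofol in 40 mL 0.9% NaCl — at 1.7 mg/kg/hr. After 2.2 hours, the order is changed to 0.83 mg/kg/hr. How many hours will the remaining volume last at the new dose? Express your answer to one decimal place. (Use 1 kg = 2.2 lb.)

Initial rate:
Weight = 139 lb ÷ 2.2 lb/kg = 63.18182 kg
Dose = 1.7 mg/kg/hr × 63.18182 kg = 107.4091 mg/hr
Concentration = 616 mg ÷ 40 mL = 15.4 mg/mL
Rate = 107.4091 mg/hr ÷ 15.4 mg/mL = 6.974616 mL/hr
Volume infused so far = 6.974616 mL/hr × 2.2 hr = 15.34416 mL
Volume remaining = 40 − 15.34416 = 24.65584 mL
New rate:
Dose = 0.83 mg/kg/hr × 63.18182 kg = 52.44091 mg/hr
Rate = 52.44091 mg/hr ÷ 15.4 mg/mL = 3.405254 mL/hr
Time remaining = 24.65584 mL ÷ 3.405254 mL/hr = 7.24053 hr

7.2 hours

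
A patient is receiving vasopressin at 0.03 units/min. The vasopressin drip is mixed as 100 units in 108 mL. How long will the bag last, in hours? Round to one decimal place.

55.6 hours

0.03 units/min × 60 min/hr = 1.8 units/hr
Concentration = 100 units ÷ 108 mL = 0.9259259 units/mL
Rate = 1.8 units/hr ÷ 0.9259259 units/mL = 1.944 mL/hr
Duration = 108 mL ÷ 1.944 mL/hr = 55.55556 hr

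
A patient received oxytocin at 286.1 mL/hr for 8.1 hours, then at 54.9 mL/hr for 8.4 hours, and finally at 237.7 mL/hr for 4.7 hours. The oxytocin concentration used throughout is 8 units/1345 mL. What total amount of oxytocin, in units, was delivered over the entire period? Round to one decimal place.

Concentration = 8 units ÷ 1345 mL = 0.005947955 units/mL
Stage 1: 286.1 mL/hr × 8.1 hr = 2317.41 mL → 2317.41 mL × 0.005947955 units/mL = 13.78385 units
Stage 2: 54.9 mL/hr × 8.4 hr = 461.16 mL → 461.16 mL × 0.005947955 units/mL = 2.742959 units
Stage 3: 237.7 mL/hr × 4.7 hr = 1117.19 mL → 1117.19 mL × 0.005947955 units/mL = 6.644996 units
Total = 13.78385 + 2.742959 + 6.644996 = 23.17181 units

23.2 units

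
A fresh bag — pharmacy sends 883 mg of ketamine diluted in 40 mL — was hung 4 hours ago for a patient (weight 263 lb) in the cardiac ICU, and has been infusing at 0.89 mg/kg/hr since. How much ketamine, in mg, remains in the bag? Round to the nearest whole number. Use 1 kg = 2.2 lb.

457 mg

Weight = 263 lb ÷ 2.2 lb/kg = 119.5455 kg
Dose = 0.89 mg/kg/hr × 119.5455 kg = 106.3955 mg/hr
Concentration = 883 mg ÷ 40 mL = 22.075 mg/mL
Rate = 106.3955 mg/hr ÷ 22.075 mg/mL = 4.819726 mL/hr
Volume infused = 4.819726 mL/hr × 4 hr = 19.2789 mL
Volume remaining = 40 − 19.2789 = 20.7211 mL
Drug remaining = 20.7211 mL × 22.075 mg/mL = 457.4182 mg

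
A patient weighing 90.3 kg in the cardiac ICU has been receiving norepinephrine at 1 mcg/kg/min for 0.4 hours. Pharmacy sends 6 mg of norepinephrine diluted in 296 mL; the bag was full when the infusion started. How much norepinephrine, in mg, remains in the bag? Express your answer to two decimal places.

Dose = 1 mcg/kg/min × 90.3 kg = 90.3 mcg/min
90.3 mcg/min × 60 min/hr = 5418 mcg/hr
Concentration = 6 mg ÷ 296 mL = 0.02027027 mg/mL = 20.27027 mcg/mL
Rate = 5418 mcg/hr ÷ 20.27027 mcg/mL = 267.288 mL/hr
Volume infused = 267.288 mL/hr × 0.4 hr = 106.9152 mL
Volume remaining = 296 − 106.9152 = 189.0848 mL
Drug remaining = 189.0848 mL × 20.27027 mcg/mL = 3832.8 mcg = 3.8328 mg

3.83 mg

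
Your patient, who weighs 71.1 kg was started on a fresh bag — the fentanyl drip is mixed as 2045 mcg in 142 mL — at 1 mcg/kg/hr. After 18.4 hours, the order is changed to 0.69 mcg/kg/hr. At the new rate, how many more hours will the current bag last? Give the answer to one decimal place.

15.0 hours

Initial rate:
Dose = 1 mcg/kg/hr × 71.1 kg = 71.1 mcg/hr
Concentration = 2045 mcg ÷ 142 mL = 14.40141 mcg/mL
Rate = 71.1 mcg/hr ÷ 14.40141 mcg/mL = 4.937017 mL/hr
Volume infused so far = 4.937017 mL/hr × 18.4 hr = 90.84111 mL
Volume remaining = 142 − 90.84111 = 51.15889 mL
New rate:
Dose = 0.69 mcg/kg/hr × 71.1 kg = 49.059 mcg/hr
Rate = 49.059 mcg/hr ÷ 14.40141 mcg/mL = 3.406542 mL/hr
Time remaining = 51.15889 mL ÷ 3.406542 mL/hr = 15.01784 hr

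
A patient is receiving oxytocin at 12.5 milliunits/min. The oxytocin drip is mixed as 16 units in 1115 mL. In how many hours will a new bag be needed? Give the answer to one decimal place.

21.3 hours

12.5 milliunits/min × 60 min/hr = 750 milliunits/hr
Concentration = 16 units ÷ 1115 mL = 0.01434978 units/mL = 14.34978 milliunits/mL
Rate = 750 milliunits/hr ÷ 14.34978 milliunits/mL = 52.26562 mL/hr
Duration = 1115 mL ÷ 52.26562 mL/hr = 21.33333 hr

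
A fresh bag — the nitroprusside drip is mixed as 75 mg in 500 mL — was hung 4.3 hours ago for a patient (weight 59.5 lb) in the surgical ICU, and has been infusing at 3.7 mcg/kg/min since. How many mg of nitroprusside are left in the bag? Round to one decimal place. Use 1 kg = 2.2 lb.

49.2 mg

Weight = 59.5 lb ÷ 2.2 lb/kg = 27.04545 kg
Dose = 3.7 mcg/kg/min × 27.04545 kg = 100.0682 mcg/min
100.0682 mcg/min × 60 min/hr = 6004.091 mcg/hr
Concentration = 75 mg ÷ 500 mL = 0.15 mg/mL = 150 mcg/mL
Rate = 6004.091 mcg/hr ÷ 150 mcg/mL = 40.02727 mL/hr
Volume infused = 40.02727 mL/hr × 4.3 hr = 172.1173 mL
Volume remaining = 500 − 172.1173 = 327.8827 mL
Drug remaining = 327.8827 mL × 150 mcg/mL = 49182.41 mcg = 49.18241 mg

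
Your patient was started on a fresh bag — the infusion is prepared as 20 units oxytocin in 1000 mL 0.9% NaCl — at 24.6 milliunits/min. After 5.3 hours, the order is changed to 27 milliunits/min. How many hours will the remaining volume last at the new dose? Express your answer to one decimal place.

Initial rate:
24.6 milliunits/min × 60 min/hr = 1476 milliunits/hr
Concentration = 20 units ÷ 1000 mL = 0.02 units/mL = 20 milliunits/mL
Rate = 1476 milliunits/hr ÷ 20 milliunits/mL = 73.8 mL/hr
Volume infused so far = 73.8 mL/hr × 5.3 hr = 391.14 mL
Volume remaining = 1000 − 391.14 = 608.86 mL
New rate:
27 milliunits/min × 60 min/hr = 1620 milliunits/hr
Rate = 1620 milliunits/hr ÷ 20 milliunits/mL = 81 mL/hr
Time remaining = 608.86 mL ÷ 81 mL/hr = 7.51679 hr

7.5 hours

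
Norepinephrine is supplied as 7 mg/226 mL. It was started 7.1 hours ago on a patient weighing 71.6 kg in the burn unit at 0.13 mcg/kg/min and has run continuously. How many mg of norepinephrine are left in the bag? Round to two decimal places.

Dose = 0.13 mcg/kg/min × 71.6 kg = 9.308 mcg/min
9.308 mcg/min × 60 min/hr = 558.48 mcg/hr
Concentration = 7 mg ÷ 226 mL = 0.03097345 mg/mL = 30.97345 mcg/mL
Rate = 558.48 mcg/hr ÷ 30.97345 mcg/mL = 18.03093 mL/hr
Volume infused = 18.03093 mL/hr × 7.1 hr = 128.0196 mL
Volume remaining = 226 − 128.0196 = 97.98043 mL
Drug remaining = 97.98043 mL × 30.97345 mcg/mL = 3034.792 mcg = 3.034792 mg

3.03 mg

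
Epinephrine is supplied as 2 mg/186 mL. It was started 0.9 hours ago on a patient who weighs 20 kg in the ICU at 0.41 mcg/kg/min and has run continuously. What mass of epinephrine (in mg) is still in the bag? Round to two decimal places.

Dose = 0.41 mcg/kg/min × 20 kg = 8.2 mcg/min
8.2 mcg/min × 60 min/hr = 492 mcg/hr
Concentration = 2 mg ÷ 186 mL = 0.01075269 mg/mL = 10.75269 mcg/mL
Rate = 492 mcg/hr ÷ 10.75269 mcg/mL = 45.756 mL/hr
Volume infused = 45.756 mL/hr × 0.9 hr = 41.1804 mL
Volume remaining = 186 − 41.1804 = 144.8196 mL
Drug remaining = 144.8196 mL × 10.75269 mcg/mL = 1557.2 mcg = 1.5572 mg

1.56 mg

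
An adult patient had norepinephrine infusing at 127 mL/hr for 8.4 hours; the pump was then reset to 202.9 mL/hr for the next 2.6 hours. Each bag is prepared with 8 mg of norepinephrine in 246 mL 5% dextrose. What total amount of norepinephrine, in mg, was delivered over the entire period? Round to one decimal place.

Concentration = 8 mg ÷ 246 mL = 0.03252033 mg/mL
Stage 1: 127 mL/hr × 8.4 hr = 1066.8 mL → 1066.8 mL × 0.03252033 mg/mL = 34.69268 mg
Stage 2: 202.9 mL/hr × 2.6 hr = 527.54 mL → 527.54 mL × 0.03252033 mg/mL = 17.15577 mg
Total = 34.69268 + 17.15577 = 51.84846 mg

51.8 mg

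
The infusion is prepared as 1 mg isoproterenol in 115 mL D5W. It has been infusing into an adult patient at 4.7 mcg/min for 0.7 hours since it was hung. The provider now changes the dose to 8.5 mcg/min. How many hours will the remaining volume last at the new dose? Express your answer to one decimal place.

Initial rate:
4.7 mcg/min × 60 min/hr = 282 mcg/hr
Concentration = 1 mg ÷ 115 mL = 0.008695652 mg/mL = 8.695652 mcg/mL
Rate = 282 mcg/hr ÷ 8.695652 mcg/mL = 32.43 mL/hr
Volume infused so far = 32.43 mL/hr × 0.7 hr = 22.701 mL
Volume remaining = 115 − 22.701 = 92.299 mL
New rate:
8.5 mcg/min × 60 min/hr = 510 mcg/hr
Rate = 510 mcg/hr ÷ 8.695652 mcg/mL = 58.65 mL/hr
Time remaining = 92.299 mL ÷ 58.65 mL/hr = 1.573725 hr

1.6 hours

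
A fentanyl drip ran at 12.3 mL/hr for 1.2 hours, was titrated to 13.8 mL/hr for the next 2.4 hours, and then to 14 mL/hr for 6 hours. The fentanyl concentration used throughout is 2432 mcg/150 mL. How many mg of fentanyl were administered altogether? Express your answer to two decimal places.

Concentration = 2432 mcg ÷ 150 mL = 16.21333 mcg/mL
Stage 1: 12.3 mL/hr × 1.2 hr = 14.76 mL → 14.76 mL × 16.21333 mcg/mL = 239.3088 mcg
Stage 2: 13.8 mL/hr × 2.4 hr = 33.12 mL → 33.12 mL × 16.21333 mcg/mL = 536.9856 mcg
Stage 3: 14 mL/hr × 6 hr = 84 mL → 84 mL × 16.21333 mcg/mL = 1361.92 mcg
Total = 239.3088 + 536.9856 + 1361.92 = 2138.214 mcg = 2.138214 mg

2.14 mg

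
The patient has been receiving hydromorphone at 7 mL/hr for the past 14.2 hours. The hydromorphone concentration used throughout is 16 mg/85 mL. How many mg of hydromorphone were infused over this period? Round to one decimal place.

Concentration = 16 mg ÷ 85 mL = 0.1882353 mg/mL
Drug rate = 7 mL/hr × 0.1882353 mg/mL = 1.317647 mg/hr
Total = 1.317647 mg/hr × 14.2 hr = 18.71059 mg

18.7 mg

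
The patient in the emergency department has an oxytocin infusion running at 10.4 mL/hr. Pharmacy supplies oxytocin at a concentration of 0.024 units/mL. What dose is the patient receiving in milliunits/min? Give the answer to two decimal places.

Concentration = 0.024 units/mL = 24 milliunits/mL
Drug rate = 10.4 mL/hr × 24 milliunits/mL = 249.6 milliunits/hr
249.6 milliunits/hr ÷ 60 min/hr = 4.16 milliunits/min

4.16 milliunits/min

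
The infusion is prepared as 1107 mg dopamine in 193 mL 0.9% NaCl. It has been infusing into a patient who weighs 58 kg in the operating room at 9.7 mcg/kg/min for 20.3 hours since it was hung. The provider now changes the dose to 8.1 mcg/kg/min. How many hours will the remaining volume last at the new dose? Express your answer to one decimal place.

Initial rate:
Dose = 9.7 mcg/kg/min × 58 kg = 562.6 mcg/min
562.6 mcg/min × 60 min/hr = 33756 mcg/hr
Concentration = 1107 mg ÷ 193 mL = 5.735751 mg/mL = 5735.751 mcg/mL
Rate = 33756 mcg/hr ÷ 5735.751 mcg/mL = 5.885192 mL/hr
Volume infused so far = 5.885192 mL/hr × 20.3 hr = 119.4694 mL
Volume remaining = 193 − 119.4694 = 73.53059 mL
New rate:
Dose = 8.1 mcg/kg/min × 58 kg = 469.8 mcg/min
469.8 mcg/min × 60 min/hr = 28188 mcg/hr
Rate = 28188 mcg/hr ÷ 5735.751 mcg/mL = 4.914439 mL/hr
Time remaining = 73.53059 mL ÷ 4.914439 mL/hr = 14.96215 hr

15.0 hours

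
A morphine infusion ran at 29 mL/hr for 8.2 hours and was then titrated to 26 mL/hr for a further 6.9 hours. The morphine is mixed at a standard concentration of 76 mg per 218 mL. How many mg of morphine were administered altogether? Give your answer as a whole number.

145 mg

Concentration = 76 mg ÷ 218 mL = 0.3486239 mg/mL
Stage 1: 29 mL/hr × 8.2 hr = 237.8 mL → 237.8 mL × 0.3486239 mg/mL = 82.90275 mg
Stage 2: 26 mL/hr × 6.9 hr = 179.4 mL → 179.4 mL × 0.3486239 mg/mL = 62.54312 mg
Total = 82.90275 + 62.54312 = 145.4459 mg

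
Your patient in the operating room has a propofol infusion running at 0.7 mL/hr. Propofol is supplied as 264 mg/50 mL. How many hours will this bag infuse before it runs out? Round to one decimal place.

Duration = 50 mL ÷ 0.7 mL/hr = 71.42857 hr

71.4 hours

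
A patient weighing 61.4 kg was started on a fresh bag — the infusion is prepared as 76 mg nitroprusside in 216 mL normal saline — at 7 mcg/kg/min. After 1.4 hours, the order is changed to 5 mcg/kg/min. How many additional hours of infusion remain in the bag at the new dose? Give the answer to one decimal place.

Initial rate:
Dose = 7 mcg/kg/min × 61.4 kg = 429.8 mcg/min
429.8 mcg/min × 60 min/hr = 25788 mcg/hr
Concentration = 76 mg ÷ 216 mL = 0.3518519 mg/mL = 351.8519 mcg/mL
Rate = 25788 mcg/hr ÷ 351.8519 mcg/mL = 73.29221 mL/hr
Volume infused so far = 73.29221 mL/hr × 1.4 hr = 102.6091 mL
Volume remaining = 216 − 102.6091 = 113.3909 mL
New rate:
Dose = 5 mcg/kg/min × 61.4 kg = 307 mcg/min
307 mcg/min × 60 min/hr = 18420 mcg/hr
Rate = 18420 mcg/hr ÷ 351.8519 mcg/mL = 52.35158 mL/hr
Time remaining = 113.3909 mL ÷ 52.35158 mL/hr = 2.16595 hr

2.2 hours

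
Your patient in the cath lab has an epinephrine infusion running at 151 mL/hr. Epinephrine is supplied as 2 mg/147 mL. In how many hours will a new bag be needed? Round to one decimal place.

1.0 hours

Duration = 147 mL ÷ 151 mL/hr = 0.9735099 hr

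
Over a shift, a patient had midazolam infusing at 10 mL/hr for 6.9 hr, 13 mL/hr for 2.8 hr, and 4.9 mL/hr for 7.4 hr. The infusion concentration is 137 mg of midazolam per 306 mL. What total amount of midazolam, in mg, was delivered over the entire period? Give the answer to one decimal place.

63.4 mg

Concentration = 137 mg ÷ 306 mL = 0.4477124 mg/mL
Stage 1: 10 mL/hr × 6.9 hr = 69 mL → 69 mL × 0.4477124 mg/mL = 30.89216 mg
Stage 2: 13 mL/hr × 2.8 hr = 36.4 mL → 36.4 mL × 0.4477124 mg/mL = 16.29673 mg
Stage 3: 4.9 mL/hr × 7.4 hr = 36.26 mL → 36.26 mL × 0.4477124 mg/mL = 16.23405 mg
Total = 30.89216 + 16.29673 + 16.23405 = 63.42294 mg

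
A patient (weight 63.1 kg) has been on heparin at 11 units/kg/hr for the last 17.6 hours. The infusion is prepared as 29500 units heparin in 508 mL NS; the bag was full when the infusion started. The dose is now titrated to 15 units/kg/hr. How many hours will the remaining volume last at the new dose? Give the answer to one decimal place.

18.3 hours

Initial rate:
Dose = 11 units/kg/hr × 63.1 kg = 694.1 units/hr
Concentration = 29500 units ÷ 508 mL = 58.07087 units/mL
Rate = 694.1 units/hr ÷ 58.07087 units/mL = 11.95264 mL/hr
Volume infused so far = 11.95264 mL/hr × 17.6 hr = 210.3664 mL
Volume remaining = 508 − 210.3664 = 297.6336 mL
New rate:
Dose = 15 units/kg/hr × 63.1 kg = 946.5 units/hr
Rate = 946.5 units/hr ÷ 58.07087 units/mL = 16.29905 mL/hr
Time remaining = 297.6336 mL ÷ 16.29905 mL/hr = 18.26079 hr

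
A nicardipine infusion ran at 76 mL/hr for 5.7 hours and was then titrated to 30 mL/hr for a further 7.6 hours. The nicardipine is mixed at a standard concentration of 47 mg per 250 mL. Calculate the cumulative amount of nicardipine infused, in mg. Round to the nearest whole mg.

124 mg

Concentration = 47 mg ÷ 250 mL = 0.188 mg/mL
Stage 1: 76 mL/hr × 5.7 hr = 433.2 mL → 433.2 mL × 0.188 mg/mL = 81.4416 mg
Stage 2: 30 mL/hr × 7.6 hr = 228 mL → 228 mL × 0.188 mg/mL = 42.864 mg
Total = 81.4416 + 42.864 = 124.3056 mg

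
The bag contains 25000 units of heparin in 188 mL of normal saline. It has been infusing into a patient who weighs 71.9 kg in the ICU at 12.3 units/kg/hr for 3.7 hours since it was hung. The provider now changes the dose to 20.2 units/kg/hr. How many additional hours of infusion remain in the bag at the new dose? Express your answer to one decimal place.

Initial rate:
Dose = 12.3 units/kg/hr × 71.9 kg = 884.37 units/hr
Concentration = 25000 units ÷ 188 mL = 132.9787 units/mL
Rate = 884.37 units/hr ÷ 132.9787 units/mL = 6.650462 mL/hr
Volume infused so far = 6.650462 mL/hr × 3.7 hr = 24.60671 mL
Volume remaining = 188 − 24.60671 = 163.3933 mL
New rate:
Dose = 20.2 units/kg/hr × 71.9 kg = 1452.38 units/hr
Rate = 1452.38 units/hr ÷ 132.9787 units/mL = 10.9219 mL/hr
Time remaining = 163.3933 mL ÷ 10.9219 mL/hr = 14.96016 hr

15.0 hours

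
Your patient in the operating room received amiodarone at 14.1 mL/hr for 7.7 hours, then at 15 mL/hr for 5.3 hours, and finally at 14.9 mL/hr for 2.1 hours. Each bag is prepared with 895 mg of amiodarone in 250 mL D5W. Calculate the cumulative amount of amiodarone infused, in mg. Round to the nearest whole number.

Concentration = 895 mg ÷ 250 mL = 3.58 mg/mL
Stage 1: 14.1 mL/hr × 7.7 hr = 108.57 mL → 108.57 mL × 3.58 mg/mL = 388.6806 mg
Stage 2: 15 mL/hr × 5.3 hr = 79.5 mL → 79.5 mL × 3.58 mg/mL = 284.61 mg
Stage 3: 14.9 mL/hr × 2.1 hr = 31.29 mL → 31.29 mL × 3.58 mg/mL = 112.0182 mg
Total = 388.6806 + 284.61 + 112.0182 = 785.3088 mg

785 mg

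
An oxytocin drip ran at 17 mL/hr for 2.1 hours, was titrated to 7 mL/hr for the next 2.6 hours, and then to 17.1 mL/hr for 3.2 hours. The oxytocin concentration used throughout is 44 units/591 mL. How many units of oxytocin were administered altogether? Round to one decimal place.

Concentration = 44 units ÷ 591 mL = 0.07445008 units/mL
Stage 1: 17 mL/hr × 2.1 hr = 35.7 mL → 35.7 mL × 0.07445008 units/mL = 2.657868 units
Stage 2: 7 mL/hr × 2.6 hr = 18.2 mL → 18.2 mL × 0.07445008 units/mL = 1.354992 units
Stage 3: 17.1 mL/hr × 3.2 hr = 54.72 mL → 54.72 mL × 0.07445008 units/mL = 4.073909 units
Total = 2.657868 + 1.354992 + 4.073909 = 8.086768 units

8.1 units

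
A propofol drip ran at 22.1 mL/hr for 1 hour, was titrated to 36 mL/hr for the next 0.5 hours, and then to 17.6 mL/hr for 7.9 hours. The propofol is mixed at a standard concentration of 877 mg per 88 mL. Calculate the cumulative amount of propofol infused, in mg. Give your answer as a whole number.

Concentration = 877 mg ÷ 88 mL = 9.965909 mg/mL
Stage 1: 22.1 mL/hr × 1 hr = 22.1 mL → 22.1 mL × 9.965909 mg/mL = 220.2466 mg
Stage 2: 36 mL/hr × 0.5 hr = 18 mL → 18 mL × 9.965909 mg/mL = 179.3864 mg
Stage 3: 17.6 mL/hr × 7.9 hr = 139.04 mL → 139.04 mL × 9.965909 mg/mL = 1385.66 mg
Total = 220.2466 + 179.3864 + 1385.66 = 1785.293 mg

1785 mg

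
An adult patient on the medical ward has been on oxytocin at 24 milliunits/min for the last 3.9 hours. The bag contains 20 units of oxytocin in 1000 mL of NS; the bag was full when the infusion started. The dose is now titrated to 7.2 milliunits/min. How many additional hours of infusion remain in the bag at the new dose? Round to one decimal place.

33.3 hours

Initial rate:
24 milliunits/min × 60 min/hr = 1440 milliunits/hr
Concentration = 20 units ÷ 1000 mL = 0.02 units/mL = 20 milliunits/mL
Rate = 1440 milliunits/hr ÷ 20 milliunits/mL = 72 mL/hr
Volume infused so far = 72 mL/hr × 3.9 hr = 280.8 mL
Volume remaining = 1000 − 280.8 = 719.2 mL
New rate:
7.2 milliunits/min × 60 min/hr = 432 milliunits/hr
Rate = 432 milliunits/hr ÷ 20 milliunits/mL = 21.6 mL/hr
Time remaining = 719.2 mL ÷ 21.6 mL/hr = 33.2963 hr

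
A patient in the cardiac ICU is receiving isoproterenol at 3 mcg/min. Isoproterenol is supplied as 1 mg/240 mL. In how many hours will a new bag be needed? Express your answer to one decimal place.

5.6 hours

3 mcg/min × 60 min/hr = 180 mcg/hr
Concentration = 1 mg ÷ 240 mL = 0.004166667 mg/mL = 4.166667 mcg/mL
Rate = 180 mcg/hr ÷ 4.166667 mcg/mL = 43.2 mL/hr
Duration = 240 mL ÷ 43.2 mL/hr = 5.555556 hr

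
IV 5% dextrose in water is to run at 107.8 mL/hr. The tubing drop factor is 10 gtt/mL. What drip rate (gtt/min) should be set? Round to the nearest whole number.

107.8 mL/hr ÷ 60 min/hr = 1.796667 mL/min
1.796667 mL/min × 10 gtt/mL = 17.96667 gtt/min

18 gtt/min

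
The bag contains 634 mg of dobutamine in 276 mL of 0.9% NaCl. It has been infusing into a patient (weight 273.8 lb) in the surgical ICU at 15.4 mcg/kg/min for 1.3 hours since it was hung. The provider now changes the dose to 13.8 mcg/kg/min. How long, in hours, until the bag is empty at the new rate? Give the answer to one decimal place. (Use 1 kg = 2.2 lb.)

Initial rate:
Weight = 273.8 lb ÷ 2.2 lb/kg = 124.4545 kg
Dose = 15.4 mcg/kg/min × 124.4545 kg = 1916.6 mcg/min
1916.6 mcg/min × 60 min/hr = 114996 mcg/hr
Concentration = 634 mg ÷ 276 mL = 2.297101 mg/mL = 2297.101 mcg/mL
Rate = 114996 mcg/hr ÷ 2297.101 mcg/mL = 50.06135 mL/hr
Volume infused so far = 50.06135 mL/hr × 1.3 hr = 65.07976 mL
Volume remaining = 276 − 65.07976 = 210.9202 mL
New rate:
Dose = 13.8 mcg/kg/min × 124.4545 kg = 1717.473 mcg/min
1717.473 mcg/min × 60 min/hr = 103048.4 mcg/hr
Rate = 103048.4 mcg/hr ÷ 2297.101 mcg/mL = 44.86017 mL/hr
Time remaining = 210.9202 mL ÷ 44.86017 mL/hr = 4.701726 hr

4.7 hours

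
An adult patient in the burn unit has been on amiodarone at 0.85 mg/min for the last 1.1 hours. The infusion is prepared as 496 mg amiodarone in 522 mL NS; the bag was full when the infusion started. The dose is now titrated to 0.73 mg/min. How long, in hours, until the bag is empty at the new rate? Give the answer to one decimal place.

10.0 hours

Initial rate:
0.85 mg/min × 60 min/hr = 51 mg/hr
Concentration = 496 mg ÷ 522 mL = 0.9501916 mg/mL
Rate = 51 mg/hr ÷ 0.9501916 mg/mL = 53.67339 mL/hr
Volume infused so far = 53.67339 mL/hr × 1.1 hr = 59.04073 mL
Volume remaining = 522 − 59.04073 = 462.9593 mL
New rate:
0.73 mg/min × 60 min/hr = 43.8 mg/hr
Rate = 43.8 mg/hr ÷ 0.9501916 mg/mL = 46.09597 mL/hr
Time remaining = 462.9593 mL ÷ 46.09597 mL/hr = 10.04338 hr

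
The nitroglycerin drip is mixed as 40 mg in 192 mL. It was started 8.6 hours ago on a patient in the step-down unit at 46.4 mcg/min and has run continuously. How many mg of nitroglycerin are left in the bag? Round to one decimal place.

46.4 mcg/min × 60 min/hr = 2784 mcg/hr
Concentration = 40 mg ÷ 192 mL = 0.2083333 mg/mL = 208.3333 mcg/mL
Rate = 2784 mcg/hr ÷ 208.3333 mcg/mL = 13.3632 mL/hr
Volume infused = 13.3632 mL/hr × 8.6 hr = 114.9235 mL
Volume remaining = 192 − 114.9235 = 77.07648 mL
Drug remaining = 77.07648 mL × 208.3333 mcg/mL = 16057.6 mcg = 16.0576 mg

16.1 mg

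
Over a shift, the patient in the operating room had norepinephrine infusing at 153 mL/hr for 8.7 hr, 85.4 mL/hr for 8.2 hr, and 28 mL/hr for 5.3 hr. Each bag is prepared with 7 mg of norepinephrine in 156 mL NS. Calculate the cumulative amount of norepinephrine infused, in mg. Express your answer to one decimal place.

Concentration = 7 mg ÷ 156 mL = 0.04487179 mg/mL
Stage 1: 153 mL/hr × 8.7 hr = 1331.1 mL → 1331.1 mL × 0.04487179 mg/mL = 59.72885 mg
Stage 2: 85.4 mL/hr × 8.2 hr = 700.28 mL → 700.28 mL × 0.04487179 mg/mL = 31.42282 mg
Stage 3: 28 mL/hr × 5.3 hr = 148.4 mL → 148.4 mL × 0.04487179 mg/mL = 6.658974 mg
Total = 59.72885 + 31.42282 + 6.658974 = 97.81064 mg

97.8 mg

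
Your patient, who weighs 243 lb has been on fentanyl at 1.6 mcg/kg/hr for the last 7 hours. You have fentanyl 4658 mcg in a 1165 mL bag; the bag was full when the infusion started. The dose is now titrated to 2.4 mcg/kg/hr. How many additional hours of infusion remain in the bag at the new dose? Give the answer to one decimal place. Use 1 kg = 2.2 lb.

12.9 hours

Initial rate:
Weight = 243 lb ÷ 2.2 lb/kg = 110.4545 kg
Dose = 1.6 mcg/kg/hr × 110.4545 kg = 176.7273 mcg/hr
Concentration = 4658 mcg ÷ 1165 mL = 3.998283 mcg/mL
Rate = 176.7273 mcg/hr ÷ 3.998283 mcg/mL = 44.20079 mL/hr
Volume infused so far = 44.20079 mL/hr × 7 hr = 309.4055 mL
Volume remaining = 1165 − 309.4055 = 855.5945 mL
New rate:
Dose = 2.4 mcg/kg/hr × 110.4545 kg = 265.0909 mcg/hr
Rate = 265.0909 mcg/hr ÷ 3.998283 mcg/mL = 66.30118 mL/hr
Time remaining = 855.5945 mL ÷ 66.30118 mL/hr = 12.90466 hr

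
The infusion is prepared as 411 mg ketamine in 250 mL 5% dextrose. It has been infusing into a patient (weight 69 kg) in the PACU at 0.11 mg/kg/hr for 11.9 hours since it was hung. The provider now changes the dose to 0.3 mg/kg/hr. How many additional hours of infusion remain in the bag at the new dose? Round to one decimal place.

Initial rate:
Dose = 0.11 mg/kg/hr × 69 kg = 7.59 mg/hr
Concentration = 411 mg ÷ 250 mL = 1.644 mg/mL
Rate = 7.59 mg/hr ÷ 1.644 mg/mL = 4.616788 mL/hr
Volume infused so far = 4.616788 mL/hr × 11.9 hr = 54.93978 mL
Volume remaining = 250 − 54.93978 = 195.0602 mL
New rate:
Dose = 0.3 mg/kg/hr × 69 kg = 20.7 mg/hr
Rate = 20.7 mg/hr ÷ 1.644 mg/mL = 12.59124 mL/hr
Time remaining = 195.0602 mL ÷ 12.59124 mL/hr = 15.49174 hr

15.5 hours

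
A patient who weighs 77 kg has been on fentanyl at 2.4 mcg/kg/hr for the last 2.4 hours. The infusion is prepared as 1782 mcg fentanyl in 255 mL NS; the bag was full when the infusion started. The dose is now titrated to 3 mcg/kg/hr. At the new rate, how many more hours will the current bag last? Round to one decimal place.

5.8 hours

Initial rate:
Dose = 2.4 mcg/kg/hr × 77 kg = 184.8 mcg/hr
Concentration = 1782 mcg ÷ 255 mL = 6.988235 mcg/mL
Rate = 184.8 mcg/hr ÷ 6.988235 mcg/mL = 26.44444 mL/hr
Volume infused so far = 26.44444 mL/hr × 2.4 hr = 63.46667 mL
Volume remaining = 255 − 63.46667 = 191.5333 mL
New rate:
Dose = 3 mcg/kg/hr × 77 kg = 231 mcg/hr
Rate = 231 mcg/hr ÷ 6.988235 mcg/mL = 33.05556 mL/hr
Time remaining = 191.5333 mL ÷ 33.05556 mL/hr = 5.794286 hr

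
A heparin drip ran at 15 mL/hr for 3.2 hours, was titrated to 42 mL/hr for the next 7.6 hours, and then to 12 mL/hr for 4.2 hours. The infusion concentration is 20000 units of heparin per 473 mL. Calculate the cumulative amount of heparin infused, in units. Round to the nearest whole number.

17658 units

Concentration = 20000 units ÷ 473 mL = 42.2833 units/mL
Stage 1: 15 mL/hr × 3.2 hr = 48 mL → 48 mL × 42.2833 units/mL = 2029.598 units
Stage 2: 42 mL/hr × 7.6 hr = 319.2 mL → 319.2 mL × 42.2833 units/mL = 13496.83 units
Stage 3: 12 mL/hr × 4.2 hr = 50.4 mL → 50.4 mL × 42.2833 units/mL = 2131.078 units
Total = 2029.598 + 13496.83 + 2131.078 = 17657.51 units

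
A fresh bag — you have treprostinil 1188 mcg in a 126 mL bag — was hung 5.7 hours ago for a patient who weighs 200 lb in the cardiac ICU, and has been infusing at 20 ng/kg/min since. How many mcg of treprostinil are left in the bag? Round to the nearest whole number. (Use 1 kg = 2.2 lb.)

Weight = 200 lb ÷ 2.2 lb/kg = 90.90909 kg
Dose = 20 ng/kg/min × 90.90909 kg = 1818.182 ng/min
1818.182 ng/min × 60 min/hr = 109090.9 ng/hr
Concentration = 1188 mcg ÷ 126 mL = 9.428571 mcg/mL = 9428.571 ng/mL
Rate = 109090.9 ng/hr ÷ 9428.571 ng/mL = 11.57025 mL/hr
Volume infused = 11.57025 mL/hr × 5.7 hr = 65.95041 mL
Volume remaining = 126 − 65.95041 = 60.04959 mL
Drug remaining = 60.04959 mL × 9428.571 ng/mL = 566181.8 ng = 566.1818 mcg

566 mcg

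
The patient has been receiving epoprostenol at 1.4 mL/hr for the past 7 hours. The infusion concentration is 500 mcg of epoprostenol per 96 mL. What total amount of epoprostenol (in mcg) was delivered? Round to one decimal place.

51.0 mcg

Concentration = 500 mcg ÷ 96 mL = 5.208333 mcg/mL = 5208.333 ng/mL
Drug rate = 1.4 mL/hr × 5208.333 ng/mL = 7291.667 ng/hr
Total = 7291.667 ng/hr × 7 hr = 51041.67 ng = 51.04167 mcg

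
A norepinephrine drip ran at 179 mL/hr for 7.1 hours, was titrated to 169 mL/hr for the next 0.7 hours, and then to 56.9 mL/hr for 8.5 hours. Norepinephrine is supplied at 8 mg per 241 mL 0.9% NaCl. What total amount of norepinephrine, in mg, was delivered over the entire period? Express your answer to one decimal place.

Concentration = 8 mg ÷ 241 mL = 0.03319502 mg/mL
Stage 1: 179 mL/hr × 7.1 hr = 1270.9 mL → 1270.9 mL × 0.03319502 mg/mL = 42.18755 mg
Stage 2: 169 mL/hr × 0.7 hr = 118.3 mL → 118.3 mL × 0.03319502 mg/mL = 3.926971 mg
Stage 3: 56.9 mL/hr × 8.5 hr = 483.65 mL → 483.65 mL × 0.03319502 mg/mL = 16.05477 mg
Total = 42.18755 + 3.926971 + 16.05477 = 62.16929 mg

62.2 mg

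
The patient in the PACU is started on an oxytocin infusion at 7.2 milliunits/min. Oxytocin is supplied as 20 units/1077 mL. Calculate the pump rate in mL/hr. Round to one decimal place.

23.3 mL/hr

7.2 milliunits/min × 60 min/hr = 432 milliunits/hr
Concentration = 20 units ÷ 1077 mL = 0.0185701 units/mL = 18.5701 milliunits/mL
Rate = 432 milliunits/hr ÷ 18.5701 milliunits/mL = 23.2632 mL/hr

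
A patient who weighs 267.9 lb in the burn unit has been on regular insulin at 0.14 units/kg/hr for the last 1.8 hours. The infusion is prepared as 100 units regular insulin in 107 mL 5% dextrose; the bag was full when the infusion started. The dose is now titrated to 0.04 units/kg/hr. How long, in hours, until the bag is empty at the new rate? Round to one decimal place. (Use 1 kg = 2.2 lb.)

Initial rate:
Weight = 267.9 lb ÷ 2.2 lb/kg = 121.7727 kg
Dose = 0.14 units/kg/hr × 121.7727 kg = 17.04818 units/hr
Concentration = 100 units ÷ 107 mL = 0.9345794 units/mL
Rate = 17.04818 units/hr ÷ 0.9345794 units/mL = 18.24155 mL/hr
Volume infused so far = 18.24155 mL/hr × 1.8 hr = 32.8348 mL
Volume remaining = 107 − 32.8348 = 74.1652 mL
New rate:
Dose = 0.04 units/kg/hr × 121.7727 kg = 4.870909 units/hr
Rate = 4.870909 units/hr ÷ 0.9345794 units/mL = 5.211873 mL/hr
Time remaining = 74.1652 mL ÷ 5.211873 mL/hr = 14.23005 hr

14.2 hours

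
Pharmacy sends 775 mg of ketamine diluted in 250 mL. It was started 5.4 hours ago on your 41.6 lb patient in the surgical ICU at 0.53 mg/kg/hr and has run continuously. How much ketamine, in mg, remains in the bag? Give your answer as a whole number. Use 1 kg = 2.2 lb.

Weight = 41.6 lb ÷ 2.2 lb/kg = 18.90909 kg
Dose = 0.53 mg/kg/hr × 18.90909 kg = 10.02182 mg/hr
Concentration = 775 mg ÷ 250 mL = 3.1 mg/mL
Rate = 10.02182 mg/hr ÷ 3.1 mg/mL = 3.232845 mL/hr
Volume infused = 3.232845 mL/hr × 5.4 hr = 17.45736 mL
Volume remaining = 250 − 17.45736 = 232.5426 mL
Drug remaining = 232.5426 mL × 3.1 mg/mL = 720.8822 mg

721 mg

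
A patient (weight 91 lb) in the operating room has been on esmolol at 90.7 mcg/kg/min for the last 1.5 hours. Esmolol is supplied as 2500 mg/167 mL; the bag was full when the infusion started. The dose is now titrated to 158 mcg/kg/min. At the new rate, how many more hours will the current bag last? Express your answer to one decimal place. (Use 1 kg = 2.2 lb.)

Initial rate:
Weight = 91 lb ÷ 2.2 lb/kg = 41.36364 kg
Dose = 90.7 mcg/kg/min × 41.36364 kg = 3751.682 mcg/min
3751.682 mcg/min × 60 min/hr = 225100.9 mcg/hr
Concentration = 2500 mg ÷ 167 mL = 14.97006 mg/mL = 14970.06 mcg/mL
Rate = 225100.9 mcg/hr ÷ 14970.06 mcg/mL = 15.03674 mL/hr
Volume infused so far = 15.03674 mL/hr × 1.5 hr = 22.55511 mL
Volume remaining = 167 − 22.55511 = 144.4449 mL
New rate:
Dose = 158 mcg/kg/min × 41.36364 kg = 6535.455 mcg/min
6535.455 mcg/min × 60 min/hr = 392127.3 mcg/hr
Rate = 392127.3 mcg/hr ÷ 14970.06 mcg/mL = 26.1941 mL/hr
Time remaining = 144.4449 mL ÷ 26.1941 mL/hr = 5.514405 hr

5.5 hours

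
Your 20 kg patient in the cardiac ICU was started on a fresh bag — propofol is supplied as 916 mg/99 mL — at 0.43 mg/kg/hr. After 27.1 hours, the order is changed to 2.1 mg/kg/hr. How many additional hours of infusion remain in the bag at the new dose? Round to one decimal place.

Initial rate:
Dose = 0.43 mg/kg/hr × 20 kg = 8.6 mg/hr
Concentration = 916 mg ÷ 99 mL = 9.252525 mg/mL
Rate = 8.6 mg/hr ÷ 9.252525 mg/mL = 0.929476 mL/hr
Volume infused so far = 0.929476 mL/hr × 27.1 hr = 25.1888 mL
Volume remaining = 99 − 25.1888 = 73.8112 mL
New rate:
Dose = 2.1 mg/kg/hr × 20 kg = 42 mg/hr
Rate = 42 mg/hr ÷ 9.252525 mg/mL = 4.539301 mL/hr
Time remaining = 73.8112 mL ÷ 4.539301 mL/hr = 16.26048 hr

16.3 hours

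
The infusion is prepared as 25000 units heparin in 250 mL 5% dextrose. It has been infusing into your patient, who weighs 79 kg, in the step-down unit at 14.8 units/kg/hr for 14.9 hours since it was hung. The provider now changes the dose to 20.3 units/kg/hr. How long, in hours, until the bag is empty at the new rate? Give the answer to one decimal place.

Initial rate:
Dose = 14.8 units/kg/hr × 79 kg = 1169.2 units/hr
Concentration = 25000 units ÷ 250 mL = 100 units/mL
Rate = 1169.2 units/hr ÷ 100 units/mL = 11.692 mL/hr
Volume infused so far = 11.692 mL/hr × 14.9 hr = 174.2108 mL
Volume remaining = 250 − 174.2108 = 75.7892 mL
New rate:
Dose = 20.3 units/kg/hr × 79 kg = 1603.7 units/hr
Rate = 1603.7 units/hr ÷ 100 units/mL = 16.037 mL/hr
Time remaining = 75.7892 mL ÷ 16.037 mL/hr = 4.725896 hr

4.7 hours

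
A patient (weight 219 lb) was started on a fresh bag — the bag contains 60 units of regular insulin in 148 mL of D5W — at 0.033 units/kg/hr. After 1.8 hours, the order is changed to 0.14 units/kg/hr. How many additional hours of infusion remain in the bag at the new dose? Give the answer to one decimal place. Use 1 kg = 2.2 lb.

Initial rate:
Weight = 219 lb ÷ 2.2 lb/kg = 99.54545 kg
Dose = 0.033 units/kg/hr × 99.54545 kg = 3.285 units/hr
Concentration = 60 units ÷ 148 mL = 0.4054054 units/mL
Rate = 3.285 units/hr ÷ 0.4054054 units/mL = 8.103 mL/hr
Volume infused so far = 8.103 mL/hr × 1.8 hr = 14.5854 mL
Volume remaining = 148 − 14.5854 = 133.4146 mL
New rate:
Dose = 0.14 units/kg/hr × 99.54545 kg = 13.93636 units/hr
Rate = 13.93636 units/hr ÷ 0.4054054 units/mL = 34.37636 mL/hr
Time remaining = 133.4146 mL ÷ 34.37636 mL/hr = 3.880998 hr

3.9 hours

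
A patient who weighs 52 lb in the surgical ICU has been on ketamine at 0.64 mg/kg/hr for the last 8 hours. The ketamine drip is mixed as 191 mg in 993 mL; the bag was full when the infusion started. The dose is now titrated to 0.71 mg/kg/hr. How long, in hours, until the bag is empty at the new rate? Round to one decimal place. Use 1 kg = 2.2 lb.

4.2 hours

Initial rate:
Weight = 52 lb ÷ 2.2 lb/kg = 23.63636 kg
Dose = 0.64 mg/kg/hr × 23.63636 kg = 15.12727 mg/hr
Concentration = 191 mg ÷ 993 mL = 0.1923464 mg/mL
Rate = 15.12727 mg/hr ÷ 0.1923464 mg/mL = 78.64598 mL/hr
Volume infused so far = 78.64598 mL/hr × 8 hr = 629.1678 mL
Volume remaining = 993 − 629.1678 = 363.8322 mL
New rate:
Dose = 0.71 mg/kg/hr × 23.63636 kg = 16.78182 mg/hr
Rate = 16.78182 mg/hr ÷ 0.1923464 mg/mL = 87.24788 mL/hr
Time remaining = 363.8322 mL ÷ 87.24788 mL/hr = 4.170098 hr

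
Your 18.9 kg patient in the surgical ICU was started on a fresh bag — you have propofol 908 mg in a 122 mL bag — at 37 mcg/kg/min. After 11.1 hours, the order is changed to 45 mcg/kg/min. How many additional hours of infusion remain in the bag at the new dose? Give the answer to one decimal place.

Initial rate:
Dose = 37 mcg/kg/min × 18.9 kg = 699.3 mcg/min
699.3 mcg/min × 60 min/hr = 41958 mcg/hr
Concentration = 908 mg ÷ 122 mL = 7.442623 mg/mL = 7442.623 mcg/mL
Rate = 41958 mcg/hr ÷ 7442.623 mcg/mL = 5.637529 mL/hr
Volume infused so far = 5.637529 mL/hr × 11.1 hr = 62.57657 mL
Volume remaining = 122 − 62.57657 = 59.42343 mL
New rate:
Dose = 45 mcg/kg/min × 18.9 kg = 850.5 mcg/min
850.5 mcg/min × 60 min/hr = 51030 mcg/hr
Rate = 51030 mcg/hr ÷ 7442.623 mcg/mL = 6.856454 mL/hr
Time remaining = 59.42343 mL ÷ 6.856454 mL/hr = 8.666788 hr

8.7 hours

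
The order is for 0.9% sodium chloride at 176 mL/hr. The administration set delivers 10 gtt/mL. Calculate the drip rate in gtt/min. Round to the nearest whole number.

176 mL/hr ÷ 60 min/hr = 2.933333 mL/min
2.933333 mL/min × 10 gtt/mL = 29.33333 gtt/min

29 gtt/min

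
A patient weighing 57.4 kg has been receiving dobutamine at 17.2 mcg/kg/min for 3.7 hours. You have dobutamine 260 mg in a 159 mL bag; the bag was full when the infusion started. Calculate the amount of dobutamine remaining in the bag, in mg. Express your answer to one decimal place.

Dose = 17.2 mcg/kg/min × 57.4 kg = 987.28 mcg/min
987.28 mcg/min × 60 min/hr = 59236.8 mcg/hr
Concentration = 260 mg ÷ 159 mL = 1.63522 mg/mL = 1635.22 mcg/mL
Rate = 59236.8 mcg/hr ÷ 1635.22 mcg/mL = 36.22558 mL/hr
Volume infused = 36.22558 mL/hr × 3.7 hr = 134.0347 mL
Volume remaining = 159 − 134.0347 = 24.96535 mL
Drug remaining = 24.96535 mL × 1635.22 mcg/mL = 40823.84 mcg = 40.82384 mg

40.8 mg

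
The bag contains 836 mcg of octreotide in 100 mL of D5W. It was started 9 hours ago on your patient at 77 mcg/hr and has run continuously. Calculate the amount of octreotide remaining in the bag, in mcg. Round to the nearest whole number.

143 mcg

Concentration = 836 mcg ÷ 100 mL = 8.36 mcg/mL
Rate = 77 mcg/hr ÷ 8.36 mcg/mL = 9.210526 mL/hr
Volume infused = 9.210526 mL/hr × 9 hr = 82.89474 mL
Volume remaining = 100 − 82.89474 = 17.10526 mL
Drug remaining = 17.10526 mL × 8.36 mcg/mL = 143 mcg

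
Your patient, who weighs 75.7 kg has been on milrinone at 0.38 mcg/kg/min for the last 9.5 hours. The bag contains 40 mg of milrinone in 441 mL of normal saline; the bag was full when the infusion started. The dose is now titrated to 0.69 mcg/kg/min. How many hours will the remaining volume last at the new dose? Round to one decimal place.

7.5 hours

Initial rate:
Dose = 0.38 mcg/kg/min × 75.7 kg = 28.766 mcg/min
28.766 mcg/min × 60 min/hr = 1725.96 mcg/hr
Concentration = 40 mg ÷ 441 mL = 0.09070295 mg/mL = 90.70295 mcg/mL
Rate = 1725.96 mcg/hr ÷ 90.70295 mcg/mL = 19.02871 mL/hr
Volume infused so far = 19.02871 mL/hr × 9.5 hr = 180.7727 mL
Volume remaining = 441 − 180.7727 = 260.2273 mL
New rate:
Dose = 0.69 mcg/kg/min × 75.7 kg = 52.233 mcg/min
52.233 mcg/min × 60 min/hr = 3133.98 mcg/hr
Rate = 3133.98 mcg/hr ÷ 90.70295 mcg/mL = 34.55213 mL/hr
Time remaining = 260.2273 mL ÷ 34.55213 mL/hr = 7.531439 hr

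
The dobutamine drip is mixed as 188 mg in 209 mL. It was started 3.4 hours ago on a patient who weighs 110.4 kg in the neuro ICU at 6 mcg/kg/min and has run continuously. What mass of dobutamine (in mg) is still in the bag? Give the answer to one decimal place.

Dose = 6 mcg/kg/min × 110.4 kg = 662.4 mcg/min
662.4 mcg/min × 60 min/hr = 39744 mcg/hr
Concentration = 188 mg ÷ 209 mL = 0.8995215 mg/mL = 899.5215 mcg/mL
Rate = 39744 mcg/hr ÷ 899.5215 mcg/mL = 44.18349 mL/hr
Volume infused = 44.18349 mL/hr × 3.4 hr = 150.2239 mL
Volume remaining = 209 − 150.2239 = 58.77614 mL
Drug remaining = 58.77614 mL × 899.5215 mcg/mL = 52870.4 mcg = 52.8704 mg

52.9 mg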